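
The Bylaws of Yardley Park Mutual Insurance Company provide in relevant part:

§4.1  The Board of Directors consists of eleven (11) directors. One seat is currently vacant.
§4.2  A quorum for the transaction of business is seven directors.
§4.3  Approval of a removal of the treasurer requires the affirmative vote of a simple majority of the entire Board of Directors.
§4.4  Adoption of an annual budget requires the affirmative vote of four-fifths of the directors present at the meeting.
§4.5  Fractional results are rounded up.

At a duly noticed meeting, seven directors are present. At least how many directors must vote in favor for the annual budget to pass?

The annual budget requires four-fifths of the directors present (7).
4/5 of 7 = 5.60, rounded up to 6.

6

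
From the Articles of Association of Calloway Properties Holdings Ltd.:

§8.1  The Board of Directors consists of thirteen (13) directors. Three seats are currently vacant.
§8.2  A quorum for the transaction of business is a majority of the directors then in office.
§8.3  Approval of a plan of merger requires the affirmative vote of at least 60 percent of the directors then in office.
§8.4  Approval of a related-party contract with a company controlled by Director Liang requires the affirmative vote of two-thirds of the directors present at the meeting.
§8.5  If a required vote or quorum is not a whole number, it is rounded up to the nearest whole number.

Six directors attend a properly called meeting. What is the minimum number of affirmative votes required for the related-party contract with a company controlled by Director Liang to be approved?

4

The related-party contract with a company controlled by Director Liang requires two-thirds of the directors present (6).
2/3 of 6 = 4.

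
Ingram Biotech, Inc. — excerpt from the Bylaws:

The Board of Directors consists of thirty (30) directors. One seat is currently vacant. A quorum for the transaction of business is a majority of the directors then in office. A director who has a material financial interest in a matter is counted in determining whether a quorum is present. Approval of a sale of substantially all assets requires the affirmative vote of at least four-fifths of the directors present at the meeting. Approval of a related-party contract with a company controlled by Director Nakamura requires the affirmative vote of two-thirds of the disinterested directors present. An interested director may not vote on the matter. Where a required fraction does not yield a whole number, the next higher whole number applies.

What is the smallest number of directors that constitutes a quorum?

15

A majority of 29 is 15.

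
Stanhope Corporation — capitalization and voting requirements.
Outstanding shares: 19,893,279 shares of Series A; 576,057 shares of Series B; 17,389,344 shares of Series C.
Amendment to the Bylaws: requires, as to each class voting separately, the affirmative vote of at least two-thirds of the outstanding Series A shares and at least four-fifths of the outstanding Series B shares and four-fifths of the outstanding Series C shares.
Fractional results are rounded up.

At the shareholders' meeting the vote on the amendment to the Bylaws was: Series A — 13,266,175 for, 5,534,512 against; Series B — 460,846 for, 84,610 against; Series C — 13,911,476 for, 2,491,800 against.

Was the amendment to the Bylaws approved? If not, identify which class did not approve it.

Series A: 2/3 of 19893279 = 13262186; 13,262,186 required, 13,266,175 in favor — approved.
Series B: 4/5 of 576057 = 460845.60, rounded up to 460846; 460,846 required, 460,846 in favor — approved.
Series C: 4/5 of 17389344 = 13911475.20, rounded up to 13911476; 13,911,476 required, 13,911,476 in favor — approved.

Approved — every class gave the required vote.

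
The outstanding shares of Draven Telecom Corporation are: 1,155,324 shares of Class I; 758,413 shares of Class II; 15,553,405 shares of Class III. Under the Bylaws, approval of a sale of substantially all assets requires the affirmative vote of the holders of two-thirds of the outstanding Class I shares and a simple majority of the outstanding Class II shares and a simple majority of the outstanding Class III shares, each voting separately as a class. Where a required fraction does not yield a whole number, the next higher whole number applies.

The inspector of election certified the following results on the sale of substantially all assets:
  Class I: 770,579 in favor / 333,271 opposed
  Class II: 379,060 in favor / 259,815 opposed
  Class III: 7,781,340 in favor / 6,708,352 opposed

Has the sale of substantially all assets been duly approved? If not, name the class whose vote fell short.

Class I: 2/3 of 1155324 = 770216; 770,216 required, 770,579 in favor — approved.
Class II: a majority of 758413 is 379207; 379,207 required, 379,060 in favor — not approved.
Class III: a majority of 15553405 is 7776703; 7,776,703 required, 7,781,340 in favor — approved.

Not approved — the Class II shares did not give the required vote.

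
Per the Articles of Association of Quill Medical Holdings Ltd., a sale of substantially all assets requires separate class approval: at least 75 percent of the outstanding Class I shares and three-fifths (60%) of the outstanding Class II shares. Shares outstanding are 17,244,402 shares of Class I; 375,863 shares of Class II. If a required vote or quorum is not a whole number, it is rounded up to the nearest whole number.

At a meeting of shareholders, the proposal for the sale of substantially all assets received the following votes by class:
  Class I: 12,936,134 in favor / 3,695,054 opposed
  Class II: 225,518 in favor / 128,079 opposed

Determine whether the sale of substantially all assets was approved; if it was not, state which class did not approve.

Approved — every class gave the required vote.

Class I: 3/4 of 17244402 = 12933301.50, rounded up to 12933302; 12,933,302 required, 12,936,134 in favor — approved.
Class II: 3/5 of 375863 = 225517.80, rounded up to 225518; 225,518 required, 225,518 in favor — approved.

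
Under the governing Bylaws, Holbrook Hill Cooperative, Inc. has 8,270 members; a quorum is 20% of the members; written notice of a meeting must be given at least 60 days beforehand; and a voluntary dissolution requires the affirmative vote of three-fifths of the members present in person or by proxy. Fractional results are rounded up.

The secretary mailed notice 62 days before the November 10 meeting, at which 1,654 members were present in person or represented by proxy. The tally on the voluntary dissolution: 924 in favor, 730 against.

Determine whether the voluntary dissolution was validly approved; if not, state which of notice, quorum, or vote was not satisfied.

Notice: 62 days given; 60 required. Satisfied.
Quorum: 20% of 8,270 = 1,654; 1,654 present. Satisfied.
Vote: requires three-fifths of those present (1,654); 3/5 of 1654 = 992.40, rounded up to 993, so 993 needed; 924 in favor. Not satisfied.

Invalid — vote requirement not satisfied.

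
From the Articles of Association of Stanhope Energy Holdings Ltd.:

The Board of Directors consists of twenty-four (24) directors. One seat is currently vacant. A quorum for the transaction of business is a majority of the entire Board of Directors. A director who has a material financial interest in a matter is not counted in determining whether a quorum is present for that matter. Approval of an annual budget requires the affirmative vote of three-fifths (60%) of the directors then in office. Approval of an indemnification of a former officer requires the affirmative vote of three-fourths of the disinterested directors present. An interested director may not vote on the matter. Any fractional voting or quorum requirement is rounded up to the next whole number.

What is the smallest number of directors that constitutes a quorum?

A majority of 24 is 13.

13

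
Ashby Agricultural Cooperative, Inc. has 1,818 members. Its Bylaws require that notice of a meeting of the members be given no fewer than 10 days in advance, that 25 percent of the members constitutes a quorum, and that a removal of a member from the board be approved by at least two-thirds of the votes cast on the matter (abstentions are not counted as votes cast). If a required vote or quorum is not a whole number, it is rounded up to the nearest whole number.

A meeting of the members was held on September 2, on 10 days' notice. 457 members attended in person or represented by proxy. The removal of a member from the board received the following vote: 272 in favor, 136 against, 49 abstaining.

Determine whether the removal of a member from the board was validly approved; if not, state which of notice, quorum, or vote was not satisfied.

Valid — all requirements satisfied.

Notice: 10 days given; 10 required. Satisfied.
Quorum: 25% of 1,818 = 454.50, rounded up to 455; 457 present. Satisfied.
Vote: requires two-thirds of the votes cast (457 − 49 abstaining = 408); 2/3 of 408 = 272, so 272 needed; 272 in favor. Satisfied.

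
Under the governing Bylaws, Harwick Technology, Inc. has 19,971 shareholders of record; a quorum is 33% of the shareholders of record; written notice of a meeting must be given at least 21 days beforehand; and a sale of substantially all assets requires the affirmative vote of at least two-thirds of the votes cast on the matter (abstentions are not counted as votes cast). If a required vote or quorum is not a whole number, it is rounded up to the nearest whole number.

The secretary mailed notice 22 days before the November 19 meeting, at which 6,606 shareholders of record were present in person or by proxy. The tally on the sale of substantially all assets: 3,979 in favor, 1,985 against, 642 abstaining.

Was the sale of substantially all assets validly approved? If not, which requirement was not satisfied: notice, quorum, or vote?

Notice: 22 days given; 21 required. Satisfied.
Quorum: 33% of 19,971 = 6,590.43, rounded up to 6,591; 6,606 present. Satisfied.
Vote: requires two-thirds of the votes cast (6,606 − 642 abstaining = 5,964); 2/3 of 5964 = 3976, so 3,976 needed; 3,979 in favor. Satisfied.

Valid — all requirements satisfied.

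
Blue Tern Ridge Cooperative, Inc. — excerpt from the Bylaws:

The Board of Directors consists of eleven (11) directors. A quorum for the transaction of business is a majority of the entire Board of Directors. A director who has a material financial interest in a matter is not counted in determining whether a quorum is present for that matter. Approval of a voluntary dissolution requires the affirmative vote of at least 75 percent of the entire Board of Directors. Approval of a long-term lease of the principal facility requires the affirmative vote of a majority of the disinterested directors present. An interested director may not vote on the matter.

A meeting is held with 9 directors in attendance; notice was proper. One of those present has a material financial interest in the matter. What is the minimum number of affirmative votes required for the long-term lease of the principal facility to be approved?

The long-term lease of the principal facility requires a majority of the disinterested directors present (9 − 1 = 8).
A majority of 8 is 5.

5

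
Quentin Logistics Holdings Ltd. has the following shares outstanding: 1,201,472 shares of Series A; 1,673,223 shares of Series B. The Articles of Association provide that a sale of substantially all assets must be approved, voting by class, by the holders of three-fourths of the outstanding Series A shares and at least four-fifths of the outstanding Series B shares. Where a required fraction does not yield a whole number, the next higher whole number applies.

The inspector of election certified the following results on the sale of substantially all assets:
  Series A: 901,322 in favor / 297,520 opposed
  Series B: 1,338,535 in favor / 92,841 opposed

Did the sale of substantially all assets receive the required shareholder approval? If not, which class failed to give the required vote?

Series A: 3/4 of 1201472 = 901104; 901,104 required, 901,322 in favor — approved.
Series B: 4/5 of 1673223 = 1338578.40, rounded up to 1338579; 1,338,579 required, 1,338,535 in favor — not approved.

Not approved — the Series B shares did not give the required vote.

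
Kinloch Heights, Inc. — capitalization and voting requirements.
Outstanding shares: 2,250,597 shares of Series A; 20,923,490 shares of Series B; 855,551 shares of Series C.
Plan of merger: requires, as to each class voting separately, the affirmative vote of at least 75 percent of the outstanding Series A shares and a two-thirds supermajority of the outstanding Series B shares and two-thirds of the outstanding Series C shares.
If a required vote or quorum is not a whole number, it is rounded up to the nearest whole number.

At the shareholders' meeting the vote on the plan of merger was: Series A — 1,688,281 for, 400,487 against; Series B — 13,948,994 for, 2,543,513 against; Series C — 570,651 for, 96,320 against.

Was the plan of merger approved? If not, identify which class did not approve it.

Series A: 3/4 of 2250597 = 1687947.75, rounded up to 1687948; 1,687,948 required, 1,688,281 in favor — approved.
Series B: 2/3 of 20923490 = 13948993.33, rounded up to 13948994; 13,948,994 required, 13,948,994 in favor — approved.
Series C: 2/3 of 855551 = 570367.33, rounded up to 570368; 570,368 required, 570,651 in favor — approved.

Approved — every class gave the required vote.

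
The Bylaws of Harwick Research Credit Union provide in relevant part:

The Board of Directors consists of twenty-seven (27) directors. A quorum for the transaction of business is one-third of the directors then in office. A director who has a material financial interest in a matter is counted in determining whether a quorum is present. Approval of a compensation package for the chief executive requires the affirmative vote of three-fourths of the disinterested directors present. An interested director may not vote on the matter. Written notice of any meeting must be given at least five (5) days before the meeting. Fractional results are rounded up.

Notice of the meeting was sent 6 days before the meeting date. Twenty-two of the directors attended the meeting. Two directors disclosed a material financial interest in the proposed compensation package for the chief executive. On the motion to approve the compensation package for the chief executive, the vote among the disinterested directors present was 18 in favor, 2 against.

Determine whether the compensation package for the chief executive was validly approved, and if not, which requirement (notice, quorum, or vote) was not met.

Notice: 6 days given; 5 required (6 ≥ 5). Satisfied.
Quorum: 22 present (interested directors count toward quorum); quorum is 9. Satisfied.
Vote: the compensation package for the chief executive requires three-fourths of the disinterested directors present (22 − 2 = 20). 3/4 of 20 = 15, so 15 affirmative votes are needed; 18 voted in favor. Satisfied.

Valid — all requirements satisfied.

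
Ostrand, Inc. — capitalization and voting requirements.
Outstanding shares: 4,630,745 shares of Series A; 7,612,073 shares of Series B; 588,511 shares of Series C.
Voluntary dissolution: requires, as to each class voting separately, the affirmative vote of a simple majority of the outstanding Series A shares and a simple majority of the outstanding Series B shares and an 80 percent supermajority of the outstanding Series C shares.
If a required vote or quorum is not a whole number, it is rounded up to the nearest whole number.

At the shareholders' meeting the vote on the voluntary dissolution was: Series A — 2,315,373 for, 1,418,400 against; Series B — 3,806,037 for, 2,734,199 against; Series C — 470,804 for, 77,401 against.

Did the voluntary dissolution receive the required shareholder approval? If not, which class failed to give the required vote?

Series A: a majority of 4630745 is 2315373; 2,315,373 required, 2,315,373 in favor — approved.
Series B: a majority of 7612073 is 3806037; 3,806,037 required, 3,806,037 in favor — approved.
Series C: 4/5 of 588511 = 470808.80, rounded up to 470809; 470,809 required, 470,804 in favor — not approved.

Not approved — the Series C shares did not give the required vote.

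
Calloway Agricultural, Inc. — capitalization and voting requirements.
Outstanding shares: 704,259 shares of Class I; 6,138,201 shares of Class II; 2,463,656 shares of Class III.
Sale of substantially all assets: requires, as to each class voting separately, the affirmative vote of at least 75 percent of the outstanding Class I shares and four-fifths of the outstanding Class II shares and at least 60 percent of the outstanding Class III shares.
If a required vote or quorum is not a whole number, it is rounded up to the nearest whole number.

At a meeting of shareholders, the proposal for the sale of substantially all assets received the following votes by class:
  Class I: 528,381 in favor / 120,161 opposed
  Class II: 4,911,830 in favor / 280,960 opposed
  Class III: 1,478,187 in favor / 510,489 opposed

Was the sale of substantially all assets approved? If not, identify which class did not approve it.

Not approved — the Class III shares did not give the required vote.

Class I: 3/4 of 704259 = 528194.25, rounded up to 528195; 528,195 required, 528,381 in favor — approved.
Class II: 4/5 of 6138201 = 4910560.80, rounded up to 4910561; 4,910,561 required, 4,911,830 in favor — approved.
Class III: 3/5 of 2463656 = 1478193.60, rounded up to 1478194; 1,478,194 required, 1,478,187 in favor — not approved.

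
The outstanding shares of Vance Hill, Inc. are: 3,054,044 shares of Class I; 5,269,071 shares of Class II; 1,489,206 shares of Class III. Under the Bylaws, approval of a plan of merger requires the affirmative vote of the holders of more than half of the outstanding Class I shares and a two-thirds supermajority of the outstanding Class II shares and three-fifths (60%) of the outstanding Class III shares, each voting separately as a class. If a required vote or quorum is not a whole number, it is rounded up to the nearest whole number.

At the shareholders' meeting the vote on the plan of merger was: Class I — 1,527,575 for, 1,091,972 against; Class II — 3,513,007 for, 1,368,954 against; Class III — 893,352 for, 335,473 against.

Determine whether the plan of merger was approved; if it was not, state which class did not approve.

Not approved — the Class III shares did not give the required vote.

Class I: a majority of 3054044 is 1527023; 1,527,023 required, 1,527,575 in favor — approved.
Class II: 2/3 of 5269071 = 3512714; 3,512,714 required, 3,513,007 in favor — approved.
Class III: 3/5 of 1489206 = 893523.60, rounded up to 893524; 893,524 required, 893,352 in favor — not approved.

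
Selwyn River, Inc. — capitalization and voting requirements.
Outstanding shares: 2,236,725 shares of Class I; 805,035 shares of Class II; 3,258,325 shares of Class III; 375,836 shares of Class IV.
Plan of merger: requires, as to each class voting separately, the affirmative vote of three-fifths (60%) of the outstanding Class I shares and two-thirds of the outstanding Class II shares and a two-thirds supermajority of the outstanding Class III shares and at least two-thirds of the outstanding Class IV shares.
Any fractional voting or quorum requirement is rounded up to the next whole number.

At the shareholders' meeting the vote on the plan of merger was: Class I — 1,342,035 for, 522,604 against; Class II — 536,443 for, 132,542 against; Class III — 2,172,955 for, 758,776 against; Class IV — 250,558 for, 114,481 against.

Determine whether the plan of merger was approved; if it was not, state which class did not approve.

Not approved — the Class II shares did not give the required vote.

Class I: 3/5 of 2236725 = 1342035; 1,342,035 required, 1,342,035 in favor — approved.
Class II: 2/3 of 805035 = 536690; 536,690 required, 536,443 in favor — not approved.
Class III: 2/3 of 3258325 = 2172216.67, rounded up to 2172217; 2,172,217 required, 2,172,955 in favor — approved.
Class IV: 2/3 of 375836 = 250557.33, rounded up to 250558; 250,558 required, 250,558 in favor — approved.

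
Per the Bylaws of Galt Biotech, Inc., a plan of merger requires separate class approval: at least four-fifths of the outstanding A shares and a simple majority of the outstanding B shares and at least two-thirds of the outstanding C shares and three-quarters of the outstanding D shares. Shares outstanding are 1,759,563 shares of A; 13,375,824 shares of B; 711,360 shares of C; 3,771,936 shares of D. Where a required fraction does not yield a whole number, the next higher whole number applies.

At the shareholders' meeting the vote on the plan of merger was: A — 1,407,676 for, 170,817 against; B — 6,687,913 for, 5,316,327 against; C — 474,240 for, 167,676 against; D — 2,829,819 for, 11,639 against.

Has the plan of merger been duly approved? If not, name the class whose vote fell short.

Approved — every class gave the required vote.

A: 4/5 of 1759563 = 1407650.40, rounded up to 1407651; 1,407,651 required, 1,407,676 in favor — approved.
B: a majority of 13375824 is 6687913; 6,687,913 required, 6,687,913 in favor — approved.
C: 2/3 of 711360 = 474240; 474,240 required, 474,240 in favor — approved.
D: 3/4 of 3771936 = 2828952; 2,828,952 required, 2,829,819 in favor — approved.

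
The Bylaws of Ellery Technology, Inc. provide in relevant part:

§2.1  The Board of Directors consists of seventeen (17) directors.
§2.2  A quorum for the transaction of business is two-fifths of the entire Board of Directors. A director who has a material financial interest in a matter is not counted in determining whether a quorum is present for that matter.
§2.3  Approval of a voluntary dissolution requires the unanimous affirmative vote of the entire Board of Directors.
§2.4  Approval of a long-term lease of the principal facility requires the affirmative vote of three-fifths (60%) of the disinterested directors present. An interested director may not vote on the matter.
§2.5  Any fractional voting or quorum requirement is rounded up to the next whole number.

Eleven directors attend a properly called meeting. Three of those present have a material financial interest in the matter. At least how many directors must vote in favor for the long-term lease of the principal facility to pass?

5

The long-term lease of the principal facility requires three-fifths of the disinterested directors present (11 − 3 = 8).
3/5 of 8 = 4.80, rounded up to 5.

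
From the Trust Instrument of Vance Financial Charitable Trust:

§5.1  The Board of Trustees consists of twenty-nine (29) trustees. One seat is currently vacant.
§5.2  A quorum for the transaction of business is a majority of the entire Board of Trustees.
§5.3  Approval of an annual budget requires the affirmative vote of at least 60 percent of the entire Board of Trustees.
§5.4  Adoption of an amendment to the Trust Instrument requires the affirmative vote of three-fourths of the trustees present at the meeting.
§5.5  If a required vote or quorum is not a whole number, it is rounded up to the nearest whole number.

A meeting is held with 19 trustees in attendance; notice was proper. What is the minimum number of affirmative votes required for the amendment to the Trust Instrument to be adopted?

The amendment to the Trust Instrument requires three-fourths of the trustees present (19).
3/4 of 19 = 14.25, rounded up to 15.

15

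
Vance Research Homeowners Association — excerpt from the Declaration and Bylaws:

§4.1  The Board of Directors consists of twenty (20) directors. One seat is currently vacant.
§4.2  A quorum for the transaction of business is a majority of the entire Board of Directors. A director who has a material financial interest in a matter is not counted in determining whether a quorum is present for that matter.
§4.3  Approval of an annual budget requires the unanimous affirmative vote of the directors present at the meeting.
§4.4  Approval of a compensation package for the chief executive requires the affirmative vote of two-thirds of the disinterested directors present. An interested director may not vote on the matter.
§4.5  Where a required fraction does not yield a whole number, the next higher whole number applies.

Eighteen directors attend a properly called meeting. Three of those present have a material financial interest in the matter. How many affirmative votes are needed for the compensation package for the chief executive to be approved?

The compensation package for the chief executive requires two-thirds of the disinterested directors present (18 − 3 = 15).
2/3 of 15 = 10.

10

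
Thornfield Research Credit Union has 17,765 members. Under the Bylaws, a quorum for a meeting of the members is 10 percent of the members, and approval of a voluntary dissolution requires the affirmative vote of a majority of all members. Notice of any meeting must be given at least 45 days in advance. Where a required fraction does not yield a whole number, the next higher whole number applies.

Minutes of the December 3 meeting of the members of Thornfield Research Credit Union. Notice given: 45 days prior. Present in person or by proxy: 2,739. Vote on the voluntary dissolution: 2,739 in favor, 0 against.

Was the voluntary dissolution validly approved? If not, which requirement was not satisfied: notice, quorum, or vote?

Invalid — vote requirement not satisfied.

Notice: 45 days given; 45 required. Satisfied.
Quorum: 10% of 17,765 = 1,776.50, rounded up to 1,777; 2,739 present. Satisfied.
Vote: requires a majority of all members (17,765); a majority of 17765 is 8883, so 8,883 needed; 2,739 in favor. Not satisfied.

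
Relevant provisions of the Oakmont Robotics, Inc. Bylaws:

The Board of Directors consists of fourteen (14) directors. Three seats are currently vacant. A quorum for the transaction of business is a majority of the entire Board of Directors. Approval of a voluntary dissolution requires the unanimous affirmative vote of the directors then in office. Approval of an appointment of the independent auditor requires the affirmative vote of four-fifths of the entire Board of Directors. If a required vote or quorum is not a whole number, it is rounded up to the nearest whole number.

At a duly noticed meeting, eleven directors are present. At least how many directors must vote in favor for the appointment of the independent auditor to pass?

12

The appointment of the independent auditor requires four-fifths of the entire Board of Directors (14).
4/5 of 14 = 11.20, rounded up to 12.
(Only 11 can vote, so the appointment of the independent auditor cannot pass at this meeting, but the required vote is still 12.)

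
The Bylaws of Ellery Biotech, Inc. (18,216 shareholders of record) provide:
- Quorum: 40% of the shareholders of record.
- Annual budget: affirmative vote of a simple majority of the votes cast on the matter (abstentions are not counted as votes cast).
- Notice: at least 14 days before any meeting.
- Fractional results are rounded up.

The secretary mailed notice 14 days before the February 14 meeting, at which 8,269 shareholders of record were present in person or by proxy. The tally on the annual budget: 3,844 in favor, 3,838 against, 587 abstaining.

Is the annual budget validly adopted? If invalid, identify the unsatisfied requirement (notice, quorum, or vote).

Notice: 14 days given; 14 required. Satisfied.
Quorum: 40% of 18,216 = 7,286.40, rounded up to 7,287; 8,269 present. Satisfied.
Vote: requires a majority of the votes cast (8,269 − 587 abstaining = 7,682); a majority of 7682 is 3842, so 3,842 needed; 3,844 in favor. Satisfied.

Valid — all requirements satisfied.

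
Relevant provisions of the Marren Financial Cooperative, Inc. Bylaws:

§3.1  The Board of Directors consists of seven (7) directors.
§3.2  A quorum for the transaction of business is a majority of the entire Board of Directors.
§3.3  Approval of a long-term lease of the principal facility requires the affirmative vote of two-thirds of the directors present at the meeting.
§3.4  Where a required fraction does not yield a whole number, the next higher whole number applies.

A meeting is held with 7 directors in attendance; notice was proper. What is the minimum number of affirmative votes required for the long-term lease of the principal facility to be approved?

The long-term lease of the principal facility requires two-thirds of the directors present (7).
2/3 of 7 = 4.67, rounded up to 5.

5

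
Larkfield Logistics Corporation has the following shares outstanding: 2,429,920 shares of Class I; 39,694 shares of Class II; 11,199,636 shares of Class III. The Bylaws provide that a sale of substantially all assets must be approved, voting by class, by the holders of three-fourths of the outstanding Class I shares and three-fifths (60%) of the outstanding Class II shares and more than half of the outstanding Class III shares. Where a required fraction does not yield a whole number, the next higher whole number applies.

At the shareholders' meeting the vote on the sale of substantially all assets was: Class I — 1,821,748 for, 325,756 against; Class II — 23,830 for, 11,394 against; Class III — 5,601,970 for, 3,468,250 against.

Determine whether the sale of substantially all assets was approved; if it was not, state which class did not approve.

Not approved — the Class I shares did not give the required vote.

Class I: 3/4 of 2429920 = 1822440; 1,822,440 required, 1,821,748 in favor — not approved.
Class II: 3/5 of 39694 = 23816.40, rounded up to 23817; 23,817 required, 23,830 in favor — approved.
Class III: a majority of 11199636 is 5599819; 5,599,819 required, 5,601,970 in favor — approved.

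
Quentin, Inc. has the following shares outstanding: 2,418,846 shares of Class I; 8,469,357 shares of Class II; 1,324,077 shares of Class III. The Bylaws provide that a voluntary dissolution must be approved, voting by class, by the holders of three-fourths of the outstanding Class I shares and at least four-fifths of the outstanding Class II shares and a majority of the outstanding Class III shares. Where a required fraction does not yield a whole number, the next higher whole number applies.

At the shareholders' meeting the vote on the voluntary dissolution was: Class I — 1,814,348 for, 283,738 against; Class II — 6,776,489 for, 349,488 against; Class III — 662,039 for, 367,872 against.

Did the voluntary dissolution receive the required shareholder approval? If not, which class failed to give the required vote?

Class I: 3/4 of 2418846 = 1814134.50, rounded up to 1814135; 1,814,135 required, 1,814,348 in favor — approved.
Class II: 4/5 of 8469357 = 6775485.60, rounded up to 6775486; 6,775,486 required, 6,776,489 in favor — approved.
Class III: a majority of 1324077 is 662039; 662,039 required, 662,039 in favor — approved.

Approved — every class gave the required vote.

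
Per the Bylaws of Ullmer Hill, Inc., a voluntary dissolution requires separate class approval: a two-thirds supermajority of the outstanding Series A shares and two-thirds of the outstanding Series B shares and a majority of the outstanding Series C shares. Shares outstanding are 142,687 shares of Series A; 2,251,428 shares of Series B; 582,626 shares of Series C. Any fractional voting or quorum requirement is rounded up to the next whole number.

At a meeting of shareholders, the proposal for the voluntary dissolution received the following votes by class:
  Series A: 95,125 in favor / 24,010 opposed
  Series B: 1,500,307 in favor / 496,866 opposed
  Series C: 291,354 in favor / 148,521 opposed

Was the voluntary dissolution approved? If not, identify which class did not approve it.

Series A: 2/3 of 142687 = 95124.67, rounded up to 95125; 95,125 required, 95,125 in favor — approved.
Series B: 2/3 of 2251428 = 1500952; 1,500,952 required, 1,500,307 in favor — not approved.
Series C: a majority of 582626 is 291314; 291,314 required, 291,354 in favor — approved.

Not approved — the Series B shares did not give the required vote.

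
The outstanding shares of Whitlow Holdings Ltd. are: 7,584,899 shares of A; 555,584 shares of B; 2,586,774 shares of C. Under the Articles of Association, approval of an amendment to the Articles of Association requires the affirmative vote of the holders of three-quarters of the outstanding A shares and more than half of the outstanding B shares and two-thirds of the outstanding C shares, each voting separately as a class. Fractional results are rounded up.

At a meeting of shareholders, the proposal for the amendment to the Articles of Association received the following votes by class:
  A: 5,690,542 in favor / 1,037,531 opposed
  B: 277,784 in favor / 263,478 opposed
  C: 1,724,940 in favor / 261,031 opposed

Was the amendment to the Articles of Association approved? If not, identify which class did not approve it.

A: 3/4 of 7584899 = 5688674.25, rounded up to 5688675; 5,688,675 required, 5,690,542 in favor — approved.
B: a majority of 555584 is 277793; 277,793 required, 277,784 in favor — not approved.
C: 2/3 of 2586774 = 1724516; 1,724,516 required, 1,724,940 in favor — approved.

Not approved — the B shares did not give the required vote.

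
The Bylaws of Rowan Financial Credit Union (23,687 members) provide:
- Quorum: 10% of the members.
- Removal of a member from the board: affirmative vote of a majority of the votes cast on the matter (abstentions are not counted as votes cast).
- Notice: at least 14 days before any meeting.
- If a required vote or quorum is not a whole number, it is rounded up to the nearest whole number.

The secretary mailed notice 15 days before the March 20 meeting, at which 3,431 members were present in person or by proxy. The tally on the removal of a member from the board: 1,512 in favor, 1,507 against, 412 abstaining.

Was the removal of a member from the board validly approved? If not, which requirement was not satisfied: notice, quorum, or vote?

Notice: 15 days given; 14 required. Satisfied.
Quorum: 10% of 23,687 = 2,368.70, rounded up to 2,369; 3,431 present. Satisfied.
Vote: requires a majority of the votes cast (3,431 − 412 abstaining = 3,019); a majority of 3019 is 1510, so 1,510 needed; 1,512 in favor. Satisfied.

Valid — all requirements satisfied.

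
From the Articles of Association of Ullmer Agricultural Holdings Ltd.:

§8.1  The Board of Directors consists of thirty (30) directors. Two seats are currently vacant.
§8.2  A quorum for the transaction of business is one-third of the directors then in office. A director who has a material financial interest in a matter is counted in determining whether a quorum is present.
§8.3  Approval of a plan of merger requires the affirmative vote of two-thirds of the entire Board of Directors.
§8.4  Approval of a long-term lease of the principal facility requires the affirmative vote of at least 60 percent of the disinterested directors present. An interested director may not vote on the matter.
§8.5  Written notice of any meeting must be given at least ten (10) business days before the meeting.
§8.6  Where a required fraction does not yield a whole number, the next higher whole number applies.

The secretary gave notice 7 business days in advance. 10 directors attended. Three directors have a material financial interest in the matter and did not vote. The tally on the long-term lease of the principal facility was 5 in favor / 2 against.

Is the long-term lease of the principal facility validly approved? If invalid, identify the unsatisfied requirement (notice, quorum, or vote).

Invalid — notice requirement not satisfied.

Notice: 7 business days given; 10 required (7 < 10). Not satisfied.
Quorum: 10 present (interested directors count toward quorum); quorum is 10. Satisfied.
Vote: the long-term lease of the principal facility requires three-fifths of the disinterested directors present (10 − 3 = 7). 3/5 of 7 = 4.20, rounded up to 5, so 5 affirmative votes are needed; 5 voted in favor. Satisfied.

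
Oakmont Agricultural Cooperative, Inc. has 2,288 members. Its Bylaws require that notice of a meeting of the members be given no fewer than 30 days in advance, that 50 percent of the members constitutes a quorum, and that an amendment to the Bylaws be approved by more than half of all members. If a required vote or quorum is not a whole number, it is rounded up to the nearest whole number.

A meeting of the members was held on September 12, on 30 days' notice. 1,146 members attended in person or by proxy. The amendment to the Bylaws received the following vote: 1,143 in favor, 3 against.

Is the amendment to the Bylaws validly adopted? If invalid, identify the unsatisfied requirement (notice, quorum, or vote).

Notice: 30 days given; 30 required. Satisfied.
Quorum: 50% of 2,288 = 1,144; 1,146 present. Satisfied.
Vote: requires a majority of all members (2,288); a majority of 2288 is 1145, so 1,145 needed; 1,143 in favor. Not satisfied.

Invalid — vote requirement not satisfied.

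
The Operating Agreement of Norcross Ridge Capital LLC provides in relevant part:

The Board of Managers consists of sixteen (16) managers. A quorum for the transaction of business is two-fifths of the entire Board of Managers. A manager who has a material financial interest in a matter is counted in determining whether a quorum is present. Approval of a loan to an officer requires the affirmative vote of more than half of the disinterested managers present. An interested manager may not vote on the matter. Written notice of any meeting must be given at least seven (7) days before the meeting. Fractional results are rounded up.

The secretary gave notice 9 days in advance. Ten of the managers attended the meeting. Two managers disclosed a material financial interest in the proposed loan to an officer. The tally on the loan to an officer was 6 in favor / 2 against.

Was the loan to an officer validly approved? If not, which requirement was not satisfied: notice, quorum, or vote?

Valid — all requirements satisfied.

Notice: 9 days given; 7 required (9 ≥ 7). Satisfied.
Quorum: 10 present (interested managers count toward quorum); quorum is 7. Satisfied.
Vote: the loan to an officer requires a majority of the disinterested managers present (10 − 2 = 8). A majority of 8 is 5, so 5 affirmative votes are needed; 6 voted in favor. Satisfied.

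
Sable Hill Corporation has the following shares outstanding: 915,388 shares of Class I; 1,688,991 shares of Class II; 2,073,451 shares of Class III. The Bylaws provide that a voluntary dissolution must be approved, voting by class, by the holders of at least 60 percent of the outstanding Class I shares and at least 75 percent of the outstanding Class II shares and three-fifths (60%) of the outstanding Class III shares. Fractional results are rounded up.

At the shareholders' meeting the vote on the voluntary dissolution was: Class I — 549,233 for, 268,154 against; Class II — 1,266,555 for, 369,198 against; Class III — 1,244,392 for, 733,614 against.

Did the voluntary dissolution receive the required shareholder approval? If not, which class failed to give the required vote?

Class I: 3/5 of 915388 = 549232.80, rounded up to 549233; 549,233 required, 549,233 in favor — approved.
Class II: 3/4 of 1688991 = 1266743.25, rounded up to 1266744; 1,266,744 required, 1,266,555 in favor — not approved.
Class III: 3/5 of 2073451 = 1244070.60, rounded up to 1244071; 1,244,071 required, 1,244,392 in favor — approved.

Not approved — the Class II shares did not give the required vote.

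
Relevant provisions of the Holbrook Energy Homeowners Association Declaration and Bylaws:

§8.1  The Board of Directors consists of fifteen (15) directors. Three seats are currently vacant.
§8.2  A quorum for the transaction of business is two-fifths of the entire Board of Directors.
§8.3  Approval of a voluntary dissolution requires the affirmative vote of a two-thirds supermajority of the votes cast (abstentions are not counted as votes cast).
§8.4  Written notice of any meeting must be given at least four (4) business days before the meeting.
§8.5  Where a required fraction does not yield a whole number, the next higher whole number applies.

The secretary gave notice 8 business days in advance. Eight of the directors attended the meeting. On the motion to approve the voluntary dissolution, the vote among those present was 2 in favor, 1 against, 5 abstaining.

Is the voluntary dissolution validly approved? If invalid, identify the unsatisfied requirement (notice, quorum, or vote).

Valid — all requirements satisfied.

Notice: 8 business days given; 4 required (8 ≥ 4). Satisfied.
Quorum: 8 present; quorum is 6. Satisfied.
Vote: the voluntary dissolution requires two-thirds of the votes cast (8 present − 5 abstaining = 3). 2/3 of 3 = 2, so 2 affirmative votes are needed; 2 voted in favor. Satisfied.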